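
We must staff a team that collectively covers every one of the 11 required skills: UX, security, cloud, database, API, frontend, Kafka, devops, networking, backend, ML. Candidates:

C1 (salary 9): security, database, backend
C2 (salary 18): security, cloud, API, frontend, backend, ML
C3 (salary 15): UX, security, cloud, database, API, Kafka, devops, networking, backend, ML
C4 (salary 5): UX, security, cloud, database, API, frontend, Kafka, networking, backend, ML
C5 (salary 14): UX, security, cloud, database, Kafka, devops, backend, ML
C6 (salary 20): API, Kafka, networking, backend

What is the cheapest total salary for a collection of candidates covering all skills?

19

C4, C5 cover every skill at salary 5 + 14 = 19.
Any cover uses at least 2 candidates; among all covering selections none totals below 19.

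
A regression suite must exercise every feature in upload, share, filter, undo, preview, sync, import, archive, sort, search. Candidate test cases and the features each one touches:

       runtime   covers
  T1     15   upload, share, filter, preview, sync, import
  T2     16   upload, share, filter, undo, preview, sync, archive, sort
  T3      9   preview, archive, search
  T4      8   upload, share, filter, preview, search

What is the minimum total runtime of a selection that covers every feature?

T1, T2, T4 cover every feature at runtime 15 + 16 + 8 = 39.
Any cover uses at least 3 test cases; among all covering selections none totals below 39.

39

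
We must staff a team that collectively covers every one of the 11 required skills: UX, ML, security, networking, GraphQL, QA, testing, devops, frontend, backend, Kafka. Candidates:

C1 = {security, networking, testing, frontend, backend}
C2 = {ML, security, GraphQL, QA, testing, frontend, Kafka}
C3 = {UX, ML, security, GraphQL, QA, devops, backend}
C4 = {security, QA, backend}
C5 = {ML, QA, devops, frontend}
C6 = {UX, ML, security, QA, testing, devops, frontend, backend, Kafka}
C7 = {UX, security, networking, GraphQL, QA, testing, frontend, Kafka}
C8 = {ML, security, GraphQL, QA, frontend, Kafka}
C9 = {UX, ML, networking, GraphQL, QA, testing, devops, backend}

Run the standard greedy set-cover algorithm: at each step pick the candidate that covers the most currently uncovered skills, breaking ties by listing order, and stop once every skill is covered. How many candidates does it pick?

Pick 1: C6 covers 9 new skills (UX, ML, security, QA, testing, devops, frontend, backend, Kafka).
Pick 2: C7 covers 2 new skills (networking, GraphQL).
Greedy uses 2 candidates.

2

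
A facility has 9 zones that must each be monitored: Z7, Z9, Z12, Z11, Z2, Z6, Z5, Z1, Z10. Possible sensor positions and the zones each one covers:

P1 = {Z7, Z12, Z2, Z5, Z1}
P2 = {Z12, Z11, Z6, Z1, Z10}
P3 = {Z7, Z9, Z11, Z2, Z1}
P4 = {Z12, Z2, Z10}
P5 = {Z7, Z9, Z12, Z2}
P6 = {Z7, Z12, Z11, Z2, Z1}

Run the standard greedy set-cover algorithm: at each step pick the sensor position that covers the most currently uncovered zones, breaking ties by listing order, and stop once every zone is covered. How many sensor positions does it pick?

Pick 1: P1 covers 5 new zones (Z7, Z12, Z2, Z5, Z1).
Pick 2: P2 covers 3 new zones (Z11, Z6, Z10).
Pick 3: P3 covers 1 new zones (Z9).
Greedy uses 3 sensor positions.

3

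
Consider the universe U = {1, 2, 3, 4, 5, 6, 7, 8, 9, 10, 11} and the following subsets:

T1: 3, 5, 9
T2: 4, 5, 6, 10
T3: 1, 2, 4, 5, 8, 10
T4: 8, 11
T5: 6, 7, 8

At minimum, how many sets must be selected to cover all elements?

4

T1, T3, T4, T5 together cover {1, 2, 3, 4, 5, 6, 7, 8, 9, 10, 11} — every element.
No 3 of the 5 sets cover everything (all 10 triples fall short), so 4 is minimum.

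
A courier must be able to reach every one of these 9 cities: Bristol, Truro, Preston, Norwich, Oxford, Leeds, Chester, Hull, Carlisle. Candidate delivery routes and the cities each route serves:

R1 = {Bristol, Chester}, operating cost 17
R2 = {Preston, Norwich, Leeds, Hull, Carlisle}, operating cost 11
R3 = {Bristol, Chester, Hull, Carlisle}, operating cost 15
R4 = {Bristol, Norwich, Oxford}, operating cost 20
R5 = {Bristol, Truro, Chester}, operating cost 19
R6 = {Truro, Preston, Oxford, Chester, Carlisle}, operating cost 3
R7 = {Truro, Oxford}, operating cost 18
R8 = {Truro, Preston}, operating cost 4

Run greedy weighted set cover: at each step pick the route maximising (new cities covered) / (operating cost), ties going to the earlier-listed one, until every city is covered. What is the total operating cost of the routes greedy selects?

29

Pick 1: R6 adds 5 new (Truro, Preston, Oxford, Chester, Carlisle) at operating cost 3 (ratio 5/3).
Pick 2: R2 adds 3 new (Norwich, Leeds, Hull) at operating cost 11 (ratio 3/11).
Pick 3: R3 adds 1 new (Bristol) at operating cost 15 (ratio 1/15).
Greedy total operating cost: 3 + 11 + 15 = 29.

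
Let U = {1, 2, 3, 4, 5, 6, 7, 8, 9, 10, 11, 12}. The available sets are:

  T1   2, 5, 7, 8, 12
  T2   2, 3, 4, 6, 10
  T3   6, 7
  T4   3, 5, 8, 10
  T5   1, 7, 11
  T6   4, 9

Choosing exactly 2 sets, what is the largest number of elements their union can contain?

Choosing T1, T2 covers {2, 3, 4, 5, 6, 7, 8, 10, 12} — 9 elements.
No choice of 2 sets does better; here 1, 9, 11 are left uncovered.

9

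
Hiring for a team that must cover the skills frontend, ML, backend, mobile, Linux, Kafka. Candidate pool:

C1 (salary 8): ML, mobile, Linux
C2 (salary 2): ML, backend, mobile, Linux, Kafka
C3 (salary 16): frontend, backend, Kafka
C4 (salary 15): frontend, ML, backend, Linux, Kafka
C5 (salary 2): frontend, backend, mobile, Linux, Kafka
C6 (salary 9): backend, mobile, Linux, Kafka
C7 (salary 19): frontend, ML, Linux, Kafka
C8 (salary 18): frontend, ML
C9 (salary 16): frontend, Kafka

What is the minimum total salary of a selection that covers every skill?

4

C2, C5 cover every skill at salary 2 + 2 = 4.
Any cover uses at least 2 candidates; among all covering selections none totals below 4.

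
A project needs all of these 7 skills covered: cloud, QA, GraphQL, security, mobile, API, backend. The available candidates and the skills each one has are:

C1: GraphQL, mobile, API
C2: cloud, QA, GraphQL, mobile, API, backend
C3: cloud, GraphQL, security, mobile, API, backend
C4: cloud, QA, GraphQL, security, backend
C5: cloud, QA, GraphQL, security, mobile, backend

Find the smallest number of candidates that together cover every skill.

C1, C4 together cover {cloud, QA, GraphQL, security, mobile, API, backend} — every skill.
No single candidate contains all 7 skills, so 2 is optimal.

2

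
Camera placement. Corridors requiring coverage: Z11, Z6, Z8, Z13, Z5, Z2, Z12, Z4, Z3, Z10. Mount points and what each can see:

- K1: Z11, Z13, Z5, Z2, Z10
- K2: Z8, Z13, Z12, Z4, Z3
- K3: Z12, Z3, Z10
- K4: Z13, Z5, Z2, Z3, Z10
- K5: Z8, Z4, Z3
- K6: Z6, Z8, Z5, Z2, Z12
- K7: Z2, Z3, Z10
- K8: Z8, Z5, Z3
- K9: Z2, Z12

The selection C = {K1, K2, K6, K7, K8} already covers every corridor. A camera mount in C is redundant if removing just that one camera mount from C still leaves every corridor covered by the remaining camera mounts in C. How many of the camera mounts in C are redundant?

Drop K1: Z11 uncovered — not redundant.
Drop K2: Z4 uncovered — not redundant.
Drop K6: Z6 uncovered — not redundant.
Drop K7: the rest still cover every corridor — redundant.
Drop K8: the rest still cover every corridor — redundant.
2 redundant: K7, K8.

2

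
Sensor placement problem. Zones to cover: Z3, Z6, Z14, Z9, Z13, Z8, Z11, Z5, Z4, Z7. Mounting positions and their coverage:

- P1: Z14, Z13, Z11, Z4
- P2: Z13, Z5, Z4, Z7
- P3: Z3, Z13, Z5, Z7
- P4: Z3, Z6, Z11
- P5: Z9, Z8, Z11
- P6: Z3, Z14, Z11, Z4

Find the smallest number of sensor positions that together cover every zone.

P1, P2, P4, P5 together cover {Z3, Z6, Z14, Z9, Z13, Z8, Z11, Z5, Z4, Z7} — every zone.
No 3 of the 6 sensor positions cover everything (all 20 triples fall short), so 4 is minimum.

4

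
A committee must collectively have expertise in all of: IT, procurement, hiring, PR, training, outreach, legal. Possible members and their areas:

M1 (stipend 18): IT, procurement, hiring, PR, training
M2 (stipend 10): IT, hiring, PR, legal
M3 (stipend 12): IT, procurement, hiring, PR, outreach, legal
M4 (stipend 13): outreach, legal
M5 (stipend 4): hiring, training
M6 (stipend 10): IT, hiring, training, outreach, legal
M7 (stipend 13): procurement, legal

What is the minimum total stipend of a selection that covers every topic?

16

M3, M5 cover every topic at stipend 12 + 4 = 16.
Any cover uses at least 2 members; among all covering selections none totals below 16.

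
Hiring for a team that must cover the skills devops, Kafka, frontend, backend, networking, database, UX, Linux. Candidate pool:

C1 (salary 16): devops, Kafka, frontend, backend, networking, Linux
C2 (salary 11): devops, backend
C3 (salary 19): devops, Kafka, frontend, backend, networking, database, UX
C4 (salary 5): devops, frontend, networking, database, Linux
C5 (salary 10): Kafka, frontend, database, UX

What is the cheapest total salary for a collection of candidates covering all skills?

C3, C4 cover every skill at salary 19 + 5 = 24.
Any cover uses at least 2 candidates; among all covering selections none totals below 24.
Greedy by coverage-per-salary would pick C4, C5, C2 for 26 — worse than the optimum 24.

24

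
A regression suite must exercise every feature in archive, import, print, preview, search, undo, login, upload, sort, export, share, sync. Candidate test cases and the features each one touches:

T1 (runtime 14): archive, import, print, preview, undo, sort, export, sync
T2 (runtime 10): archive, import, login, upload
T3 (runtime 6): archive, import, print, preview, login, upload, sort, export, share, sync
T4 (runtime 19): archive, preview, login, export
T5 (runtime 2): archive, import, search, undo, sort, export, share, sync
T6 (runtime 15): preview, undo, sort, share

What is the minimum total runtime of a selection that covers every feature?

8

T3, T5 cover every feature at runtime 6 + 2 = 8.
Any cover uses at least 2 test cases; among all covering selections none totals below 8.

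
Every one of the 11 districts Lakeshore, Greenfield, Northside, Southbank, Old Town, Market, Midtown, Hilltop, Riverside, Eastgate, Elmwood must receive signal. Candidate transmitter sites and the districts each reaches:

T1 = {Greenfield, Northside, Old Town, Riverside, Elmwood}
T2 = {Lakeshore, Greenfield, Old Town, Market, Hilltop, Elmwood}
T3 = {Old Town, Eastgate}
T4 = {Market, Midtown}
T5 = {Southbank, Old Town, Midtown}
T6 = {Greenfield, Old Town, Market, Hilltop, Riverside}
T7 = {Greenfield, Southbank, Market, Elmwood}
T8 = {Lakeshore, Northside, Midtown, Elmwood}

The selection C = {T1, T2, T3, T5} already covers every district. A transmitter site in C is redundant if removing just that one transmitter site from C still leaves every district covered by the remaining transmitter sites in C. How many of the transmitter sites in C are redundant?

Drop T1: Northside, Riverside uncovered — not redundant.
Drop T2: Lakeshore, Market, Hilltop uncovered — not redundant.
Drop T3: Eastgate uncovered — not redundant.
Drop T5: Southbank, Midtown uncovered — not redundant.
None of the transmitter sites in C is redundant.

0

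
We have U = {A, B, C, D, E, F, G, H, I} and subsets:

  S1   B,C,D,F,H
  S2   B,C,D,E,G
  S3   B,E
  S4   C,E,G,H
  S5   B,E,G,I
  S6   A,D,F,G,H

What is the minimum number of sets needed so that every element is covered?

3

S1, S5, S6 together cover {A, B, C, D, E, F, G, H, I} — every element.
No 2 of the 6 sets cover everything (all 15 pairs fall short), so 3 is minimum.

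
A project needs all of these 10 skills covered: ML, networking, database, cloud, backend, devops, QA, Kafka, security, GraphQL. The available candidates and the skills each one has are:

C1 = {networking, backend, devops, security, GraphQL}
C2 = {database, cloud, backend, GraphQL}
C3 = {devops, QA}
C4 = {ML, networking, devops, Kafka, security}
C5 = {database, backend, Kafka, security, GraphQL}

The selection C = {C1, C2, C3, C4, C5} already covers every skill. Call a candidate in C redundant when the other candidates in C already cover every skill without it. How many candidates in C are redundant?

Drop C1: the rest still cover every skill — redundant.
Drop C2: cloud uncovered — not redundant.
Drop C3: QA uncovered — not redundant.
Drop C4: ML uncovered — not redundant.
Drop C5: the rest still cover every skill — redundant.
2 redundant: C1, C5.

2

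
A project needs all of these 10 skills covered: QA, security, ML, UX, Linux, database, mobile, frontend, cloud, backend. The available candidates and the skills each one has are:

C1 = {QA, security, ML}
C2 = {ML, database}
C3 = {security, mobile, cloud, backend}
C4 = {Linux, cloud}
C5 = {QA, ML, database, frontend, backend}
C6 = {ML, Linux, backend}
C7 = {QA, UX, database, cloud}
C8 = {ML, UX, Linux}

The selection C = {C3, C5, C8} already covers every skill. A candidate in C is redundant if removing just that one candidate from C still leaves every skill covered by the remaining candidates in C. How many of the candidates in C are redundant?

0

Drop C3: security, mobile, cloud uncovered — not redundant.
Drop C5: QA, database, frontend uncovered — not redundant.
Drop C8: UX, Linux uncovered — not redundant.
None of the candidates in C is redundant.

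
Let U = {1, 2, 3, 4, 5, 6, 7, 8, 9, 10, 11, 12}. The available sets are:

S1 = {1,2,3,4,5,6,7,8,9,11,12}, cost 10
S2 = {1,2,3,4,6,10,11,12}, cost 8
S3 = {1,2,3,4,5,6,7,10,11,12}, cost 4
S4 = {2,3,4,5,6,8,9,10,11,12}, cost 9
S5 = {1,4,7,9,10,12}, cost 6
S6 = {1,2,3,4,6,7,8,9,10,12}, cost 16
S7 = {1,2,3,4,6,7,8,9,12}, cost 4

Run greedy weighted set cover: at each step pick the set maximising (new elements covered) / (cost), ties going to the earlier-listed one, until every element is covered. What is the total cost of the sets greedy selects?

Pick 1: S3 adds 10 new (1, 2, 3, 4, 5, 6, 7, 10, 11, 12) at cost 4 (ratio 10/4).
Pick 2: S7 adds 2 new (8, 9) at cost 4 (ratio 2/4).
Greedy total cost: 4 + 4 = 8.

8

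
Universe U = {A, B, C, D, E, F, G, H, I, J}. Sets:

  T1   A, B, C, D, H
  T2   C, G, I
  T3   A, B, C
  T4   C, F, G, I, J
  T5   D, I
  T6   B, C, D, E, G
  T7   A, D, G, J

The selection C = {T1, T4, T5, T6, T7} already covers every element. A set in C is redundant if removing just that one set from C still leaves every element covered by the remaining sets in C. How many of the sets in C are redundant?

2

Drop T1: H uncovered — not redundant.
Drop T4: F uncovered — not redundant.
Drop T5: the rest still cover every element — redundant.
Drop T6: E uncovered — not redundant.
Drop T7: the rest still cover every element — redundant.
2 redundant: T5, T7.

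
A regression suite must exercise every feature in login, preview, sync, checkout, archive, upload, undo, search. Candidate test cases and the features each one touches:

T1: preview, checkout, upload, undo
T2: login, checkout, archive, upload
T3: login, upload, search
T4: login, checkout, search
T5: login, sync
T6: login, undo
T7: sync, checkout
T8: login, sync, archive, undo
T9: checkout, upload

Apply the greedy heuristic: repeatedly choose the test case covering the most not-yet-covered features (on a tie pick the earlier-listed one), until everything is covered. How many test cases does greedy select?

3

Pick 1: T1 covers 4 new features (preview, checkout, upload, undo).
Pick 2: T8 covers 3 new features (login, sync, archive).
Pick 3: T3 covers 1 new features (search).
Greedy uses 3 test cases.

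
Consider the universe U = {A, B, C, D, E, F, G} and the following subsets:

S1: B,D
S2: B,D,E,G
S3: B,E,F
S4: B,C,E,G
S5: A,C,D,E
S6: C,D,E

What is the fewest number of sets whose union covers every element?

S2, S3, S5 together cover {A, B, C, D, E, F, G} — every element.
No 2 of the 6 sets cover everything (all 15 pairs fall short), so 3 is minimum.

3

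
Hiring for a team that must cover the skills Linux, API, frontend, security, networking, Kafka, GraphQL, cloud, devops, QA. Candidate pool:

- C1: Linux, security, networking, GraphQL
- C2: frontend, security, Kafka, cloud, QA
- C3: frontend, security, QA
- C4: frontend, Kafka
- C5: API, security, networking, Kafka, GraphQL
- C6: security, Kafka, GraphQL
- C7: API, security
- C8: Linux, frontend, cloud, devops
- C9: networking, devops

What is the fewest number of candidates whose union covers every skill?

3

C2, C5, C8 together cover {Linux, API, frontend, security, networking, Kafka, GraphQL, cloud, devops, QA} — every skill.
No 2 of the 9 candidates cover everything (all 36 pairs fall short), so 3 is minimum.
Greedy (largest uncovered first) would take C2, C1, C5, C8 — 4 candidates — but 3 suffice.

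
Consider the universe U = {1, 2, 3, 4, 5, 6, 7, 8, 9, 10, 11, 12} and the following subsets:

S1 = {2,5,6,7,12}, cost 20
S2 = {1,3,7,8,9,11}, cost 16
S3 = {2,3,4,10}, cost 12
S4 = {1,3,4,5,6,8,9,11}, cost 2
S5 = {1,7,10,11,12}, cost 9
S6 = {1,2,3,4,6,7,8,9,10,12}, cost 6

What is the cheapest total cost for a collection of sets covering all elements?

S4, S6 cover every element at cost 2 + 6 = 8.
Any cover uses at least 2 sets; among all covering selections none totals below 8.

8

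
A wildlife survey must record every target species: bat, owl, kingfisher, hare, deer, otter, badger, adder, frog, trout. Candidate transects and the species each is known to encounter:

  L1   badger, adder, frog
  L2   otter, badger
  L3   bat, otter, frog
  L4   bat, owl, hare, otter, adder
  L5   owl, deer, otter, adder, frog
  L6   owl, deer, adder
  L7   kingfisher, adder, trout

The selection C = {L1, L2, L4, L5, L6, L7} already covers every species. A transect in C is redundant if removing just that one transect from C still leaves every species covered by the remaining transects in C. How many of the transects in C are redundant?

4

Drop L1: the rest still cover every species — redundant.
Drop L2: the rest still cover every species — redundant.
Drop L4: bat, hare uncovered — not redundant.
Drop L5: the rest still cover every species — redundant.
Drop L6: the rest still cover every species — redundant.
Drop L7: kingfisher, trout uncovered — not redundant.
4 redundant: L1, L2, L5, L6.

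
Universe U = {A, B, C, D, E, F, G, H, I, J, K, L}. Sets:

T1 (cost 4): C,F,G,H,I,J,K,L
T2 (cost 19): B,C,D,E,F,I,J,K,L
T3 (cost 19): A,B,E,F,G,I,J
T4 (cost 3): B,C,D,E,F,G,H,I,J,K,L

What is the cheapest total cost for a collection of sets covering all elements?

T3, T4 cover every element at cost 19 + 3 = 22.
Any cover uses at least 2 sets; among all covering selections none totals below 22.

22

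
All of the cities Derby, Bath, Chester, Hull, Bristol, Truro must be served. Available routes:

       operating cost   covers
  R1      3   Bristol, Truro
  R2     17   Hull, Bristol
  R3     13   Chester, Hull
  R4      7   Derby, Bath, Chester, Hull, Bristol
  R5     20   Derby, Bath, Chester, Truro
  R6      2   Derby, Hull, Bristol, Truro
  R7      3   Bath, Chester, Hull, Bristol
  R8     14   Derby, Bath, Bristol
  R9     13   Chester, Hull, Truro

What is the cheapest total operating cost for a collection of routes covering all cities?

R6, R7 cover every city at operating cost 2 + 3 = 5.
Any cover uses at least 2 routes; among all covering selections none totals below 5.

5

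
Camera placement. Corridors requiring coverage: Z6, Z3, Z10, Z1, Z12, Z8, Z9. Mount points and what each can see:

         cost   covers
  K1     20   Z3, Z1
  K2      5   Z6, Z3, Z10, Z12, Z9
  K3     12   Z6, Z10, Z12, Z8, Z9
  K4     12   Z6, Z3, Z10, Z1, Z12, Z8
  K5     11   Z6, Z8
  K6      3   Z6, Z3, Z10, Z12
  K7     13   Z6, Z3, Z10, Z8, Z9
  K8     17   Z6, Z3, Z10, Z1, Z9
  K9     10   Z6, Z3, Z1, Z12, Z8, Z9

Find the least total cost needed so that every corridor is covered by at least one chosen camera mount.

K6, K9 cover every corridor at cost 3 + 10 = 13.
Any cover uses at least 2 camera mounts; among all covering selections none totals below 13.

13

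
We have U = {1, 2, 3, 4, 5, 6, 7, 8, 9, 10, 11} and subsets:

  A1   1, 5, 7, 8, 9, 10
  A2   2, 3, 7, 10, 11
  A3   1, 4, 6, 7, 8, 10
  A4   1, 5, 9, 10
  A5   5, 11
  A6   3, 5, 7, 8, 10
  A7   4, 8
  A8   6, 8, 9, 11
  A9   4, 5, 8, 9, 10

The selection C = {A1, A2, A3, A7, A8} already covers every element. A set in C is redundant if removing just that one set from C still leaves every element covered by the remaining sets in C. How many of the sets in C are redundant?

3

Drop A1: 5 uncovered — not redundant.
Drop A2: 2, 3 uncovered — not redundant.
Drop A3: the rest still cover every element — redundant.
Drop A7: the rest still cover every element — redundant.
Drop A8: the rest still cover every element — redundant.
3 redundant: A3, A7, A8.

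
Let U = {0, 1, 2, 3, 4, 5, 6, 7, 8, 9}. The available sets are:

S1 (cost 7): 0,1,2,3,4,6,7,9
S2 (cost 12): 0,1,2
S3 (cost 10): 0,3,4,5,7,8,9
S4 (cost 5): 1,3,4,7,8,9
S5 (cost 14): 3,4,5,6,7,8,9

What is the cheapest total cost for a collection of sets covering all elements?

S1, S3 cover every element at cost 7 + 10 = 17.
Any cover uses at least 2 sets; among all covering selections none totals below 17.

17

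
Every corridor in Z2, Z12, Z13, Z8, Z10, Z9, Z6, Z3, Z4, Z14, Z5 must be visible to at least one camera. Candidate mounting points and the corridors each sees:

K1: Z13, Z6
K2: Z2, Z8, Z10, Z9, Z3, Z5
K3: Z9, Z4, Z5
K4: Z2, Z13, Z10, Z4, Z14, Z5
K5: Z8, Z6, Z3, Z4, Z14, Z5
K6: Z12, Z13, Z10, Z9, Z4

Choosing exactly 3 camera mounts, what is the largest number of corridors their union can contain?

11

Choosing K2, K5, K6 covers {Z2, Z12, Z13, Z8, Z10, Z9, Z6, Z3, Z4, Z14, Z5} — 11 corridors.
That is all 11 corridors.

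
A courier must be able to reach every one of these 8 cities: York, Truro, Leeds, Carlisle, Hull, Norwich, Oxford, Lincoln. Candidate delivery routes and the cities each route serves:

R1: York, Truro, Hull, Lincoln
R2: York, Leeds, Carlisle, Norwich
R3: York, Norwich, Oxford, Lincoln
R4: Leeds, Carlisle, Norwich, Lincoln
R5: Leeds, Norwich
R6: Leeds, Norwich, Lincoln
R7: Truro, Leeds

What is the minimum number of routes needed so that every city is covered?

3

R1, R2, R3 together cover {York, Truro, Leeds, Carlisle, Hull, Norwich, Oxford, Lincoln} — every city.
No 2 of the 7 routes cover everything (all 21 pairs fall short), so 3 is minimum.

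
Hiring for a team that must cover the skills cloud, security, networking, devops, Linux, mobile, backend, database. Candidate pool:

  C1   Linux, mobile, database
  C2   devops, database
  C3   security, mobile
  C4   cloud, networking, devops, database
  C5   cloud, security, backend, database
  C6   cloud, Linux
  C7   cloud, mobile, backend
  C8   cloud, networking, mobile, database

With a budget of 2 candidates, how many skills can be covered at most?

6

Choosing C1, C4 covers {cloud, networking, devops, Linux, mobile, database} — 6 skills.
No choice of 2 candidates does better; here security, backend are left uncovered.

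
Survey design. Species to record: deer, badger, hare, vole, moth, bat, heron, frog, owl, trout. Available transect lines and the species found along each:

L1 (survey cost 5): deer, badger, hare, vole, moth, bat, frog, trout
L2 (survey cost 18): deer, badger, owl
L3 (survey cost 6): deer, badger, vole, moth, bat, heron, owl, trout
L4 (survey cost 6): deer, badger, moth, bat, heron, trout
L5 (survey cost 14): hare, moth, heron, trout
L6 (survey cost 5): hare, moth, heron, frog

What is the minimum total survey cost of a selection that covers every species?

L1, L3 cover every species at survey cost 5 + 6 = 11.
Any cover uses at least 2 transects; among all covering selections none totals below 11.

11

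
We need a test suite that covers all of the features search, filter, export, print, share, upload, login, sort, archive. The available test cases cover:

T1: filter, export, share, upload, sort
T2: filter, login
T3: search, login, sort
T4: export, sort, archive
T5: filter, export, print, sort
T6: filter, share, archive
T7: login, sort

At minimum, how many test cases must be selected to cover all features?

T1, T3, T4, T5 together cover {search, filter, export, print, share, upload, login, sort, archive} — every feature.
No 3 of the 7 test cases cover everything (all 35 triples fall short), so 4 is minimum.

4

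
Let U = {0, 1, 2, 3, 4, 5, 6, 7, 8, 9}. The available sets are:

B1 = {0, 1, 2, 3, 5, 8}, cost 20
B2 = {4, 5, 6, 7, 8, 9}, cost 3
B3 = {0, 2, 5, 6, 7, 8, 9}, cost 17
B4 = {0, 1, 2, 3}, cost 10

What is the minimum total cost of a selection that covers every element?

13

B2, B4 cover every element at cost 3 + 10 = 13.
Any cover uses at least 2 sets; among all covering selections none totals below 13.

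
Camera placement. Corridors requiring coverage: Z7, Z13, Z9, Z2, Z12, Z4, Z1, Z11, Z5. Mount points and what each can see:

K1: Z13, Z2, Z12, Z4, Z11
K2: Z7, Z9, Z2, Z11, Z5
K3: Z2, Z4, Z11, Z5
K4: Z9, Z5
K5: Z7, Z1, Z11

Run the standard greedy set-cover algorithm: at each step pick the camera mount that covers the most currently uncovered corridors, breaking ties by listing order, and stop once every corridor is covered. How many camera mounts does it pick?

Pick 1: K1 covers 5 new corridors (Z13, Z2, Z12, Z4, Z11).
Pick 2: K2 covers 3 new corridors (Z7, Z9, Z5).
Pick 3: K5 covers 1 new corridors (Z1).
Greedy uses 3 camera mounts.

3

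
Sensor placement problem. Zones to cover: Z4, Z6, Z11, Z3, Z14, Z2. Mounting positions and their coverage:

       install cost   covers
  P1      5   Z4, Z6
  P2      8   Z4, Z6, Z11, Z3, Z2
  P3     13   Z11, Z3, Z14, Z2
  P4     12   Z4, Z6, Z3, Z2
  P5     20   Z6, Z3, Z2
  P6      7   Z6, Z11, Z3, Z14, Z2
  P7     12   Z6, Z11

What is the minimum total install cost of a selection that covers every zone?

12

P1, P6 cover every zone at install cost 5 + 7 = 12.
Any cover uses at least 2 sensor positions; among all covering selections none totals below 12.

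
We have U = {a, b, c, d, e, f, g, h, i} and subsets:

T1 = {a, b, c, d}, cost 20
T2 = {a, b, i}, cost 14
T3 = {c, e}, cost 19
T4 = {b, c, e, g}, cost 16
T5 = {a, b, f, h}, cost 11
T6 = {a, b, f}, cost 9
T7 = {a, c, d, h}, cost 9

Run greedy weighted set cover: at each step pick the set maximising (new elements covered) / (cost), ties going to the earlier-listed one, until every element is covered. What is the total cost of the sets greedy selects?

48

Pick 1: T7 adds 4 new (a, c, d, h) at cost 9 (ratio 4/9).
Pick 2: T6 adds 2 new (b, f) at cost 9 (ratio 2/9).
Pick 3: T4 adds 2 new (e, g) at cost 16 (ratio 2/16).
Pick 4: T2 adds 1 new (i) at cost 14 (ratio 1/14).
Greedy total cost: 9 + 9 + 16 + 14 = 48.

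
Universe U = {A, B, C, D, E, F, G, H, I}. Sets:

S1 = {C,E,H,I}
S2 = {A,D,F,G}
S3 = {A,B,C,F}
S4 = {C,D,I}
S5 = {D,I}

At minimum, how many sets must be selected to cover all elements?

3

S1, S2, S3 together cover {A, B, C, D, E, F, G, H, I} — every element.
No 2 of the 5 sets cover everything (all 10 pairs fall short), so 3 is minimum.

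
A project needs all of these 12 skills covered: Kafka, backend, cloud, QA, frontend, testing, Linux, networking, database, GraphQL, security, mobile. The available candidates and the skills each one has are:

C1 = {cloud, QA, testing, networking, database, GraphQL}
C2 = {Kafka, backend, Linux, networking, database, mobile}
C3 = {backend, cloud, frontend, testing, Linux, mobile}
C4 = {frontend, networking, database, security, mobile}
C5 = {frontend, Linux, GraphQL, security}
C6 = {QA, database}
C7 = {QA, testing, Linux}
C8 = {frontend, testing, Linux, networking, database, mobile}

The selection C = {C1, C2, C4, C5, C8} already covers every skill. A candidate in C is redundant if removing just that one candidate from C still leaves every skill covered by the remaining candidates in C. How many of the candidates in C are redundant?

3

Drop C1: cloud, QA uncovered — not redundant.
Drop C2: Kafka, backend uncovered — not redundant.
Drop C4: the rest still cover every skill — redundant.
Drop C5: the rest still cover every skill — redundant.
Drop C8: the rest still cover every skill — redundant.
3 redundant: C4, C5, C8.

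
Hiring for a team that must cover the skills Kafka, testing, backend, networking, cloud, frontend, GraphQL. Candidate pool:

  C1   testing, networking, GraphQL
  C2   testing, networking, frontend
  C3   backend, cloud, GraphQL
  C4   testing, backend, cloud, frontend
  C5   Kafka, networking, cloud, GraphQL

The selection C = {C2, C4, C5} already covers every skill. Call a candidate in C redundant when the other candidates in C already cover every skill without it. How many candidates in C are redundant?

1

Drop C2: the rest still cover every skill — redundant.
Drop C4: backend uncovered — not redundant.
Drop C5: Kafka, GraphQL uncovered — not redundant.
1 redundant: C2.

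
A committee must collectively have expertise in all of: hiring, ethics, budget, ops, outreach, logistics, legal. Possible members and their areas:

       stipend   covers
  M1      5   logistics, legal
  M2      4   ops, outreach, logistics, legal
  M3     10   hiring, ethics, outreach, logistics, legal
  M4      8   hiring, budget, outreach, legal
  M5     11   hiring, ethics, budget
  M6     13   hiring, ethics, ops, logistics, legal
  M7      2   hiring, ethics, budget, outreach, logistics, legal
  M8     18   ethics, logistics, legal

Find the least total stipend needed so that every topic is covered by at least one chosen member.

M2, M7 cover every topic at stipend 4 + 2 = 6.
Any cover uses at least 2 members; among all covering selections none totals below 6.

6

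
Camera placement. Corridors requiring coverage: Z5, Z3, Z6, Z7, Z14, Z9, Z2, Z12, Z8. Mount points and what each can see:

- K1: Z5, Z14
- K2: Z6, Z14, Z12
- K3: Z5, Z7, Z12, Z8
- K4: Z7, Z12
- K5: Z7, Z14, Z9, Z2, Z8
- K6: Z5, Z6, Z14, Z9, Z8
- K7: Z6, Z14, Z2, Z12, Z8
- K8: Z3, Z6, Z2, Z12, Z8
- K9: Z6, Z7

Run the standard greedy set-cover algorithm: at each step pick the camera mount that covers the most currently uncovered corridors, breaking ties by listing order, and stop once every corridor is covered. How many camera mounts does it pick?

3

Pick 1: K5 covers 5 new corridors (Z7, Z14, Z9, Z2, Z8).
Pick 2: K8 covers 3 new corridors (Z3, Z6, Z12).
Pick 3: K1 covers 1 new corridors (Z5).
Greedy uses 3 camera mounts.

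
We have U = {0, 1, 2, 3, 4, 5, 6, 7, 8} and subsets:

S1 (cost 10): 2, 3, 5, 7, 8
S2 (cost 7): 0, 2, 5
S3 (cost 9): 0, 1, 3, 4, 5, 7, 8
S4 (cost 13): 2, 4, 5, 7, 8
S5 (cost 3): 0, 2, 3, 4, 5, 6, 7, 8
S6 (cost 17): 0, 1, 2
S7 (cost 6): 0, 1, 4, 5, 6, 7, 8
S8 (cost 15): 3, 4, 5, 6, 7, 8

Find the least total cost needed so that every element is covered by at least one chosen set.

S5, S7 cover every element at cost 3 + 6 = 9.
Any cover uses at least 2 sets; among all covering selections none totals below 9.

9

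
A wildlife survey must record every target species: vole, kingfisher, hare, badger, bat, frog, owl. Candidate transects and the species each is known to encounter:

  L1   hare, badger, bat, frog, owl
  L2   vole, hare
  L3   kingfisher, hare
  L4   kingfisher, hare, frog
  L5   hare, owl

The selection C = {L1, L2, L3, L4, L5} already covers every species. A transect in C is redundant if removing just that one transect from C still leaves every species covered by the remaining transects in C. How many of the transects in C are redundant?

Drop L1: badger, bat uncovered — not redundant.
Drop L2: vole uncovered — not redundant.
Drop L3: the rest still cover every species — redundant.
Drop L4: the rest still cover every species — redundant.
Drop L5: the rest still cover every species — redundant.
3 redundant: L3, L4, L5.

3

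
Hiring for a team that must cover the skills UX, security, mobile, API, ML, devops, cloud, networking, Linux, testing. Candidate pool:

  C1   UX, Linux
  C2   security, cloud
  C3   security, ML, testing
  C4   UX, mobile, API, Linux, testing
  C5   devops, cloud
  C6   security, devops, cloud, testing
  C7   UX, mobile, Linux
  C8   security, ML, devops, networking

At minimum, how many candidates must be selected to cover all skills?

3

C2, C4, C8 together cover {UX, security, mobile, API, ML, devops, cloud, networking, Linux, testing} — every skill.
No 2 of the 8 candidates cover everything (all 28 pairs fall short), so 3 is minimum.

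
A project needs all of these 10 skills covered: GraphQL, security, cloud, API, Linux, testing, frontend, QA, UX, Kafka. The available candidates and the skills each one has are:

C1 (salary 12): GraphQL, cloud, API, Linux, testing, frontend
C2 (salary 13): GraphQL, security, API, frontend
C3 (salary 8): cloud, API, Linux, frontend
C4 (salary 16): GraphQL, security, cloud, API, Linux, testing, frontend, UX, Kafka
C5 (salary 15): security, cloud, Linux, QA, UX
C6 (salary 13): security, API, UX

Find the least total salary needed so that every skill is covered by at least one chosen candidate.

31

C4, C5 cover every skill at salary 16 + 15 = 31.
Any cover uses at least 2 candidates; among all covering selections none totals below 31.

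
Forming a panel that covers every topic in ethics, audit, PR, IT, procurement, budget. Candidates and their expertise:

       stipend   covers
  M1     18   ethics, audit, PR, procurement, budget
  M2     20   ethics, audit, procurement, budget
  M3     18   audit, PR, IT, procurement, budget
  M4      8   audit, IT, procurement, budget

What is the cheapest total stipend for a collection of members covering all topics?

M1, M4 cover every topic at stipend 18 + 8 = 26.
Any cover uses at least 2 members; among all covering selections none totals below 26.

26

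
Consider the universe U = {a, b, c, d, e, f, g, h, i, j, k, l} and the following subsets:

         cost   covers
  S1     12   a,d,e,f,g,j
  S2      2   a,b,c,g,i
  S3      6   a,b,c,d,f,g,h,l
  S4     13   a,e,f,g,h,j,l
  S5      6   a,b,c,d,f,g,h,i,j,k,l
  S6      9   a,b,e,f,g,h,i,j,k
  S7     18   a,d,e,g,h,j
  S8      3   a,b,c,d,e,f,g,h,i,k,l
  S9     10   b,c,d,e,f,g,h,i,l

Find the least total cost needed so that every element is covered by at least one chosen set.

S5, S8 cover every element at cost 6 + 3 = 9.
Any cover uses at least 2 sets; among all covering selections none totals below 9.

9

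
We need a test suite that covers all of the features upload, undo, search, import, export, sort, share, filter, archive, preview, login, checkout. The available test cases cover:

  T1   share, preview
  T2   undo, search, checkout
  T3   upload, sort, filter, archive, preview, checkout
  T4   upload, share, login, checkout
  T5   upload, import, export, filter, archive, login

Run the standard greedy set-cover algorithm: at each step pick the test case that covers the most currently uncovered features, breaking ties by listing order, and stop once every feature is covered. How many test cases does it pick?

Pick 1: T3 covers 6 new features (upload, sort, filter, archive, preview, checkout).
Pick 2: T5 covers 3 new features (import, export, login).
Pick 3: T2 covers 2 new features (undo, search).
Pick 4: T1 covers 1 new features (share).
Greedy uses 4 test cases.

4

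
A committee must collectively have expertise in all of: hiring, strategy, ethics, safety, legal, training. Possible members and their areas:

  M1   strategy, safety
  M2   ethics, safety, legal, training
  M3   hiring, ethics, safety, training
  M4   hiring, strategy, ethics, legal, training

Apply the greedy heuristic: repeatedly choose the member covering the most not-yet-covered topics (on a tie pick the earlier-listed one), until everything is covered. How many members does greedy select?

2

Pick 1: M4 covers 5 new topics (hiring, strategy, ethics, legal, training).
Pick 2: M1 covers 1 new topics (safety).
Greedy uses 2 members.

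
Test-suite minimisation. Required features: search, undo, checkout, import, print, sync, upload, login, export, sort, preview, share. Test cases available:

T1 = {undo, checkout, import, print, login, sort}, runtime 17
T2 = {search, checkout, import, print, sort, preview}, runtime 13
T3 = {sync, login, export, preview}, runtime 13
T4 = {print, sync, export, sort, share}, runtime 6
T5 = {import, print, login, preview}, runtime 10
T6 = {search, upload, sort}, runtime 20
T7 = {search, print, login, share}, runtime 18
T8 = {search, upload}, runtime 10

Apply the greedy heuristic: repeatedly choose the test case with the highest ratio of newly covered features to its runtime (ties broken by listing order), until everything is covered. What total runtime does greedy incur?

Pick 1: T4 adds 5 new (print, sync, export, sort, share) at runtime 6 (ratio 5/6).
Pick 2: T2 adds 4 new (search, checkout, import, preview) at runtime 13 (ratio 4/13).
Pick 3: T1 adds 2 new (undo, login) at runtime 17 (ratio 2/17).
Pick 4: T8 adds 1 new (upload) at runtime 10 (ratio 1/10).
Greedy total runtime: 6 + 13 + 17 + 10 = 46. (The true optimum is 43, so greedy overshoots here.)

46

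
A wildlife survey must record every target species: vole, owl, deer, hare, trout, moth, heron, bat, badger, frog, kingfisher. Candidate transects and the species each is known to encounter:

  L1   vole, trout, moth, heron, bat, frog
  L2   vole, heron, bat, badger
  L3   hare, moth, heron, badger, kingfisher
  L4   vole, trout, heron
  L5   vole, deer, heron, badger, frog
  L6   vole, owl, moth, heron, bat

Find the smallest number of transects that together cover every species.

L1, L3, L5, L6 together cover {vole, owl, deer, hare, trout, moth, heron, bat, badger, frog, kingfisher} — every species.
No 3 of the 6 transects cover everything (all 20 triples fall short), so 4 is minimum.

4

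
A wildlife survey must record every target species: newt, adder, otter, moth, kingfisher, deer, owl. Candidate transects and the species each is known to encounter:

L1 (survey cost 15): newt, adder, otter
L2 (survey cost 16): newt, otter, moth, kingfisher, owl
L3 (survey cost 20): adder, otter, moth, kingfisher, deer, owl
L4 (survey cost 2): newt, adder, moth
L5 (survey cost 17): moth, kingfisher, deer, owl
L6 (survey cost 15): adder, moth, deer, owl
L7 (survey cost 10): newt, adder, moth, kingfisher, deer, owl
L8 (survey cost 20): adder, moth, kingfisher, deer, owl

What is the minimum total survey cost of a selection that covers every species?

L3, L4 cover every species at survey cost 20 + 2 = 22.
Any cover uses at least 2 transects; among all covering selections none totals below 22.
Greedy by coverage-per-survey cost would pick L4, L7, L1 for 27 — worse than the optimum 22.

22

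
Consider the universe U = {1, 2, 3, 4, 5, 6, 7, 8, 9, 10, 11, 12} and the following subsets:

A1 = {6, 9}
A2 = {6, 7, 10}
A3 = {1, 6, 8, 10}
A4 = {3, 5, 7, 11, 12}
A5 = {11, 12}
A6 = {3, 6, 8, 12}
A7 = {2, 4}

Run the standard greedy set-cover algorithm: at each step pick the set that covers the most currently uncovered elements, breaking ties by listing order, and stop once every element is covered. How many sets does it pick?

Pick 1: A4 covers 5 new elements (3, 5, 7, 11, 12).
Pick 2: A3 covers 4 new elements (1, 6, 8, 10).
Pick 3: A7 covers 2 new elements (2, 4).
Pick 4: A1 covers 1 new elements (9).
Greedy uses 4 sets.

4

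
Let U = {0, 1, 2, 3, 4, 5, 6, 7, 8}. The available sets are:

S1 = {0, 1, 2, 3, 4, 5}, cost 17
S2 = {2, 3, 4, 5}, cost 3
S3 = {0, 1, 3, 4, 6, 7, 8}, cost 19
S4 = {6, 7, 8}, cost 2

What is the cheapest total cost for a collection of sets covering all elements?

19

S1, S4 cover every element at cost 17 + 2 = 19.
Any cover uses at least 2 sets; among all covering selections none totals below 19.
Greedy by coverage-per-cost would pick S4, S2, S1 for 22 — worse than the optimum 19.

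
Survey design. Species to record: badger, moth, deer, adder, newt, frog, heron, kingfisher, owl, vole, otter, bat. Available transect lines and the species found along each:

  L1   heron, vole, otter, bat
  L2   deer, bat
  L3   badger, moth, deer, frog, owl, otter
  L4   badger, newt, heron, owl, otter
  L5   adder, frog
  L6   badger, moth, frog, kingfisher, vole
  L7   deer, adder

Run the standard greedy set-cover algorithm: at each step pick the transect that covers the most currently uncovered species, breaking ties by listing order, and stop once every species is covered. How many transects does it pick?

Pick 1: L3 covers 6 new species (badger, moth, deer, frog, owl, otter).
Pick 2: L1 covers 3 new species (heron, vole, bat).
Pick 3: L4 covers 1 new species (newt).
Pick 4: L5 covers 1 new species (adder).
Pick 5: L6 covers 1 new species (kingfisher).
Greedy uses 5 transects. (The true minimum is 4.)

5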